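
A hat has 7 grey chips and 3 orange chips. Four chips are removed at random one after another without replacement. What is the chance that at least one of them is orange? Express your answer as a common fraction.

Use the complement: P(at least one orange) = 1 − P(no orange).
P(none) = C(7,4)/C(10,4) = 35/210.
So P = 1 − 35/210 = 5/6 ≈ 0.8333.

5/6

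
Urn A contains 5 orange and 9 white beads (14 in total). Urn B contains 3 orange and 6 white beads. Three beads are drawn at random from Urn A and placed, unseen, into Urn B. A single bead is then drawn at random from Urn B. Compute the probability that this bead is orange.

Condition on how many of the transferred beads are orange (from Urn A: 5 orange of 14; then Urn B has 12 total).
  0 orange: C(5,0)C(9,3)/C(14,3) = 3/13; then P = 3/12
  1 orange: C(5,1)C(9,2)/C(14,3) = 45/91; then P = 4/12
  2 orange: C(5,2)C(9,1)/C(14,3) = 45/182; then P = 5/12
  3 orange: C(5,3)C(9,0)/C(14,3) = 5/182; then P = 6/12
P(orange from Urn B) = 19/56 ≈ 0.3393.

19/56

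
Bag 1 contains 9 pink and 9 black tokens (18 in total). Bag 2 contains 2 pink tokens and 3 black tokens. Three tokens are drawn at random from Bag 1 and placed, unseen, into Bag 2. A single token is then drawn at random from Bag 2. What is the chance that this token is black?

Condition on how many of the transferred tokens are black (from Bag 1: 9 black of 18; then Bag 2 has 8 total).
  0 black: C(9,0)C(9,3)/C(18,3) = 7/68; then P = 3/8
  1 black: C(9,1)C(9,2)/C(18,3) = 27/68; then P = 4/8
  2 black: C(9,2)C(9,1)/C(18,3) = 27/68; then P = 5/8
  3 black: C(9,3)C(9,0)/C(18,3) = 7/68; then P = 6/8
P(black from Bag 2) = 9/16 ≈ 0.5625.

9/16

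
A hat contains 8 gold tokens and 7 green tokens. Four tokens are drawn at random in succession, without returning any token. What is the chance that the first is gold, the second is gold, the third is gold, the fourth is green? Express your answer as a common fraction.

14/195

Multiply the conditional probability of each draw in order, without replacement, so each draw removes one from its color and from the total.
P = (8/15) · (7/14) · (6/13) · (7/12) = 14/195 ≈ 0.0718.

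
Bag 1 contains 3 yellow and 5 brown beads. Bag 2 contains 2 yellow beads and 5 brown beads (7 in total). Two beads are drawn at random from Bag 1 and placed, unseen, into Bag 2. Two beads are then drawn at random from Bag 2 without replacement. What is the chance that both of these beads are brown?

Condition on how many of the transferred beads are brown (from Bag 1: 5 brown of 8; then Bag 2 has 9 total).
  0 brown: C(5,0)C(3,2)/C(8,2) = 3/28; then P = C(5,2)/C(9,2) = 5/18
  1 brown: C(5,1)C(3,1)/C(8,2) = 15/28; then P = C(6,2)/C(9,2) = 5/12
  2 brown: C(5,2)C(3,0)/C(8,2) = 5/14; then P = C(7,2)/C(9,2) = 7/12
P(both brown) = 155/336 ≈ 0.4613.

155/336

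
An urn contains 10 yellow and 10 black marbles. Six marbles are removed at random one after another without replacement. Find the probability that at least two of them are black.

Sum the hypergeometric tail for j = 2,…,6 black marbles.
Favorable = C(10,2)·C(10,4) + C(10,3)·C(10,3) + C(10,4)·C(10,2) + C(10,5)·C(10,1) + C(10,6)·C(10,0) = 36030; total = C(20,6) = 38760.
P = 36030/38760 = 1201/1292 ≈ 0.9296.

1201/1292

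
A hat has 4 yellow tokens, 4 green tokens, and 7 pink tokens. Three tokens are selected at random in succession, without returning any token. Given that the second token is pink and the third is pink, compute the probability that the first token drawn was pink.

P(first=pink and the second token is pink and the third is pink) = (7/15)·(6/14)·(5/13) = 1/13.
P(E) = Σ over first color = 4/65 + 4/65 + 1/13 = 1/5.
By Bayes, P(first=pink | E) = 1/13 / 1/5 = 5/13 ≈ 0.3846.

5/13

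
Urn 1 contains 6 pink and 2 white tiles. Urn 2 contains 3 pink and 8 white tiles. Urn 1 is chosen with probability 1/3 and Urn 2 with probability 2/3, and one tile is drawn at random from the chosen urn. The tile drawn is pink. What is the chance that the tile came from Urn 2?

P(pink | Urn 1) = 3/4; P(pink | Urn 2) = 3/11.
P(pink) = 1/3·3/4 + 2/3·3/11 = 19/44.
By Bayes' rule, P(Urn 2 | pink) = 2/11 / 19/44 = 8/19 ≈ 0.4211.

8/19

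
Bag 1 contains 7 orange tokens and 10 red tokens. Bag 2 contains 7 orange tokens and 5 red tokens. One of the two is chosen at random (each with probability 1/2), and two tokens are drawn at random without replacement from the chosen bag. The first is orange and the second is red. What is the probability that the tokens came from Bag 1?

33/67

P(E | Bag 1) = 35/136; P(E | Bag 2) = 35/132.
P(E) = 1/2·35/136 + 1/2·35/132 = 2345/8976.
By Bayes' rule, P(Bag 1 | E) = 35/272 / 2345/8976 = 33/67 ≈ 0.4925.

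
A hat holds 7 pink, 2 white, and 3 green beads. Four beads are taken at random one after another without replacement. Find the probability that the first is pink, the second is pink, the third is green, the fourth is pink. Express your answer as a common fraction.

Multiply the conditional probability of each draw in order, without replacement, so each draw removes one from its color and from the total.
P = (7/12) · (6/11) · (3/10) · (5/9) = 7/132 ≈ 0.0530.

7/132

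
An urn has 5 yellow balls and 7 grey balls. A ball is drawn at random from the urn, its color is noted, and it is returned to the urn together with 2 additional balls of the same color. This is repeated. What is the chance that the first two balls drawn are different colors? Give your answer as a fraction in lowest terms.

Either grey then yellow, or yellow then grey; after the first draw the total is 14.
P = (7/12)·(5/14) + (5/12)·(7/14) = 5/12 ≈ 0.4167.

5/12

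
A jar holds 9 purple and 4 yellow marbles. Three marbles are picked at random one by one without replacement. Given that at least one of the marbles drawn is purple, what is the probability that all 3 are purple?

P(all 3 purple) = C(9,3)/C(13,3) = 42/143; P(at least one purple) = 1 − C(4,3)/C(13,3) = 141/143.
Since 'all 3 purple' ⊆ 'at least one purple', P(all 3 | at least one) = 42/143 / 141/143 = 14/47 ≈ 0.2979.

14/47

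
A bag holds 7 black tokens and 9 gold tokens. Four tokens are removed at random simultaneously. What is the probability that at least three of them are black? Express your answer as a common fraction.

5/26

Sum the hypergeometric tail for j = 3,…,4 black tokens.
Favorable = C(7,3)·C(9,1) + C(7,4)·C(9,0) = 350; total = C(16,4) = 1820.
P = 350/1820 = 5/26 ≈ 0.1923.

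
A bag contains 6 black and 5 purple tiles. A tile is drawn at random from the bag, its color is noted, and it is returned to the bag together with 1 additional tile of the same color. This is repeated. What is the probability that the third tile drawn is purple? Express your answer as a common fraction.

5/11

Sum over the four possibilities for the first two draws (purple/not-purple each), tracking how the purple count and total change by +1 per draw.
P(third is purple) = 5/11 ≈ 0.4545. (In a Pólya urn every draw has the same marginal probability 5/11.)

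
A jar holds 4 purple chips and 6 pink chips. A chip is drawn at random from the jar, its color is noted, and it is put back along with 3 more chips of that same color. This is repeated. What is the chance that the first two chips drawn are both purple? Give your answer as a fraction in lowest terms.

14/65

After a purple draw the jar holds 7 purple out of 13.
P = (4/10)·(7/13) = 14/65 ≈ 0.2154.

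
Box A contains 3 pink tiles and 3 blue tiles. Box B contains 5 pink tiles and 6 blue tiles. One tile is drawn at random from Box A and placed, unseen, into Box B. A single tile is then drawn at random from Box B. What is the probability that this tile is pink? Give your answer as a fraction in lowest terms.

Condition on how many of the transferred tiles are pink (from Box A: 3 pink of 6; then Box B has 12 total).
  0 pink: C(3,0)C(3,1)/C(6,1) = 1/2; then P = 5/12
  1 pink: C(3,1)C(3,0)/C(6,1) = 1/2; then P = 6/12
P(pink from Box B) = 11/24 ≈ 0.4583.

11/24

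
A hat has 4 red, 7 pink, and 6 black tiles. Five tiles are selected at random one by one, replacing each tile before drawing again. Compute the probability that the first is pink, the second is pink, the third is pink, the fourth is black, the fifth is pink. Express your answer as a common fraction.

Multiply the conditional probability of each draw in order, with replacement (the composition resets each draw).
P = (7/17) · (7/17) · (7/17) · (6/17) · (7/17) = 14406/1419857 ≈ 0.0101.

14406/1419857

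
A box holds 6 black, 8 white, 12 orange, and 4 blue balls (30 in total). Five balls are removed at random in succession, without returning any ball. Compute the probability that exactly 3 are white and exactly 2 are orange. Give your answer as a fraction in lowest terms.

Unordered draws without replacement: count favorable combinations over C(30,5).
Favorable = C(6,0) · C(8,3) · C(12,2) · C(4,0) = 3696; total = C(30,5) = 142506.
P = 3696/142506 = 88/3393 ≈ 0.0259.

88/3393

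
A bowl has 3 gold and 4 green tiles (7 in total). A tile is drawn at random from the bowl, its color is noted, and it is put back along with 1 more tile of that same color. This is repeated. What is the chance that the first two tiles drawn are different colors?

Either gold then green, or green then gold; after the first draw the total is 8.
P = (3/7)·(4/8) + (4/7)·(3/8) = 3/7 ≈ 0.4286.

3/7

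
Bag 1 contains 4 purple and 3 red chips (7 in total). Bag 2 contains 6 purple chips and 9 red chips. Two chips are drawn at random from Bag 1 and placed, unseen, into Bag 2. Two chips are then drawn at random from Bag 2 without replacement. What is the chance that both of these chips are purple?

155/952

Condition on how many of the transferred chips are purple (from Bag 1: 4 purple of 7; then Bag 2 has 17 total).
  0 purple: C(4,0)C(3,2)/C(7,2) = 1/7; then P = C(6,2)/C(17,2) = 15/136
  1 purple: C(4,1)C(3,1)/C(7,2) = 4/7; then P = C(7,2)/C(17,2) = 21/136
  2 purple: C(4,2)C(3,0)/C(7,2) = 2/7; then P = C(8,2)/C(17,2) = 7/34
P(both purple) = 155/952 ≈ 0.1628.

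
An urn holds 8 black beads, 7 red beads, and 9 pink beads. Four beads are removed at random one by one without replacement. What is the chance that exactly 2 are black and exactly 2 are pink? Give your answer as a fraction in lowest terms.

24/253

Unordered draws without replacement: count favorable combinations over C(24,4).
Favorable = C(8,2) · C(7,0) · C(9,2) = 1008; total = C(24,4) = 10626.
P = 1008/10626 = 24/253 ≈ 0.0949.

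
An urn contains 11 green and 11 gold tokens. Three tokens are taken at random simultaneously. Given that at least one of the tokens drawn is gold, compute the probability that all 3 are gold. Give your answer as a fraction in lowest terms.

P(all 3 gold) = C(11,3)/C(22,3) = 3/28; P(at least one gold) = 1 − C(11,3)/C(22,3) = 25/28.
Since 'all 3 gold' ⊆ 'at least one gold', P(all 3 | at least one) = 3/28 / 25/28 = 3/25 ≈ 0.1200.

3/25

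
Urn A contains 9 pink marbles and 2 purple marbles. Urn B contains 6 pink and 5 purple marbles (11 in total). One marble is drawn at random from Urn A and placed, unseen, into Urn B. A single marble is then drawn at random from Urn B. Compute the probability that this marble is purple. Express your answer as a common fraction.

Condition on how many of the transferred marbles are purple (from Urn A: 2 purple of 11; then Urn B has 12 total).
  0 purple: C(2,0)C(9,1)/C(11,1) = 9/11; then P = 5/12
  1 purple: C(2,1)C(9,0)/C(11,1) = 2/11; then P = 6/12
P(purple from Urn B) = 19/44 ≈ 0.4318.

19/44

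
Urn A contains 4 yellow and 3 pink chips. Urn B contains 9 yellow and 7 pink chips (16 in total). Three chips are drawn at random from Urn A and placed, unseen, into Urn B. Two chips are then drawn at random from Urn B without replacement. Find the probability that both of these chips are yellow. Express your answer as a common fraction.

Condition on how many of the transferred chips are yellow (from Urn A: 4 yellow of 7; then Urn B has 19 total).
  0 yellow: C(4,0)C(3,3)/C(7,3) = 1/35; then P = C(9,2)/C(19,2) = 4/19
  1 yellow: C(4,1)C(3,2)/C(7,3) = 12/35; then P = C(10,2)/C(19,2) = 5/19
  2 yellow: C(4,2)C(3,1)/C(7,3) = 18/35; then P = C(11,2)/C(19,2) = 55/171
  3 yellow: C(4,3)C(3,0)/C(7,3) = 4/35; then P = C(12,2)/C(19,2) = 22/57
P(both yellow) = 122/399 ≈ 0.3058.

122/399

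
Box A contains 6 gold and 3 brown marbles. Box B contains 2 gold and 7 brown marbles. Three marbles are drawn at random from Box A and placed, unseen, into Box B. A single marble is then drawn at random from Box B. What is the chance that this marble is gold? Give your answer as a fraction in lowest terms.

1/3

Condition on how many of the transferred marbles are gold (from Box A: 6 gold of 9; then Box B has 12 total).
  0 gold: C(6,0)C(3,3)/C(9,3) = 1/84; then P = 2/12
  1 gold: C(6,1)C(3,2)/C(9,3) = 3/14; then P = 3/12
  2 gold: C(6,2)C(3,1)/C(9,3) = 15/28; then P = 4/12
  3 gold: C(6,3)C(3,0)/C(9,3) = 5/21; then P = 5/12
P(gold from Box B) = 1/3 ≈ 0.3333.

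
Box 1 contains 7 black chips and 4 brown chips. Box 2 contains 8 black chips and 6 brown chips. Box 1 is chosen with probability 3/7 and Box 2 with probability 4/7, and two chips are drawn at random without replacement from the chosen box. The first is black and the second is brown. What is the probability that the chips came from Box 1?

P(E | Box 1) = 14/55; P(E | Box 2) = 24/91.
P(E) = 3/7·14/55 + 4/7·24/91 = 9102/35035.
By Bayes' rule, P(Box 1 | E) = 6/55 / 9102/35035 = 637/1517 ≈ 0.4199.

637/1517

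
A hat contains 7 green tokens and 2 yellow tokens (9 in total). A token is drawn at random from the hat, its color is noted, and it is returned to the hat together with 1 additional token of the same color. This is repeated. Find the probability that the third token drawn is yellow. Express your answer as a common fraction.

2/9

Sum over the four possibilities for the first two draws (yellow/not-yellow each), tracking how the yellow count and total change by +1 per draw.
P(third is yellow) = 2/9 ≈ 0.2222. (In a Pólya urn every draw has the same marginal probability 2/9.)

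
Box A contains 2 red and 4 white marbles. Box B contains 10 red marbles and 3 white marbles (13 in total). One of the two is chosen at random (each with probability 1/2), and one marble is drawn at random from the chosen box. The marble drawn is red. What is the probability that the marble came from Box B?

P(red | Box A) = 1/3; P(red | Box B) = 10/13.
P(red) = 1/2·1/3 + 1/2·10/13 = 43/78.
By Bayes' rule, P(Box B | red) = 5/13 / 43/78 = 30/43 ≈ 0.6977.

30/43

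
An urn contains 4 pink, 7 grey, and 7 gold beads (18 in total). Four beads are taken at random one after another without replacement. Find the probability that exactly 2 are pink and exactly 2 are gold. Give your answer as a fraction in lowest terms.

7/170

Unordered draws without replacement: count favorable combinations over C(18,4).
Favorable = C(4,2) · C(7,0) · C(7,2) = 126; total = C(18,4) = 3060.
P = 126/3060 = 7/170 ≈ 0.0412.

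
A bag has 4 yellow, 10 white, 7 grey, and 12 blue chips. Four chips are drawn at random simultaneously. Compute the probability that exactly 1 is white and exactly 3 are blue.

Unordered draws without replacement: count favorable combinations over C(33,4).
Favorable = C(4,0) · C(10,1) · C(7,0) · C(12,3) = 2200; total = C(33,4) = 40920.
P = 2200/40920 = 5/93 ≈ 0.0538.

5/93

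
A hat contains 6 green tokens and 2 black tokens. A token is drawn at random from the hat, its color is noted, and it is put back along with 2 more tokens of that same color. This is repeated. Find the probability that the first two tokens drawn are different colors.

Either green then black, or black then green; after the first draw the total is 10.
P = (6/8)·(2/10) + (2/8)·(6/10) = 3/10 ≈ 0.3000.

3/10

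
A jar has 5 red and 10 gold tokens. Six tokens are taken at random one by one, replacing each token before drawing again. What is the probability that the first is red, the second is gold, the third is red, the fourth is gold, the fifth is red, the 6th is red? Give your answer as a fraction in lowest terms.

4/729

Multiply the conditional probability of each draw in order, with replacement (the composition resets each draw).
P = (5/15) · (10/15) · (5/15) · (10/15) · (5/15) · (5/15) = 4/729 ≈ 0.0055.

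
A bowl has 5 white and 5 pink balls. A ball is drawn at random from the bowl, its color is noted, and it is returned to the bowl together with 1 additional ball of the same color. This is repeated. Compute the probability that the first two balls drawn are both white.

3/11

After a white draw the bowl holds 6 white out of 11.
P = (5/10)·(6/11) = 3/11 ≈ 0.2727.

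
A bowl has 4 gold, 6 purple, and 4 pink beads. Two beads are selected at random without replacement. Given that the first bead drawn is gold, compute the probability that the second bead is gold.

3/13

After removing 1 gold, the bowl has 3 gold out of 13 remaining.
P(second is gold | given) = 3/13 ≈ 0.2308.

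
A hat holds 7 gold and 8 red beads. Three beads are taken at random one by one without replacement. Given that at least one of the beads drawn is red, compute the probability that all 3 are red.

2/15

P(all 3 red) = C(8,3)/C(15,3) = 8/65; P(at least one red) = 1 − C(7,3)/C(15,3) = 12/13.
Since 'all 3 red' ⊆ 'at least one red', P(all 3 | at least one) = 8/65 / 12/13 = 2/15 ≈ 0.1333.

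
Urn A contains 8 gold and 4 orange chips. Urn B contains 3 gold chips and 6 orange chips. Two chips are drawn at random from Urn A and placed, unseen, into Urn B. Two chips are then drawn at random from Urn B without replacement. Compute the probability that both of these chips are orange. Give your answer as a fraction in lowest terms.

Condition on how many of the transferred chips are orange (from Urn A: 4 orange of 12; then Urn B has 11 total).
  0 orange: C(4,0)C(8,2)/C(12,2) = 14/33; then P = C(6,2)/C(11,2) = 3/11
  1 orange: C(4,1)C(8,1)/C(12,2) = 16/33; then P = C(7,2)/C(11,2) = 21/55
  2 orange: C(4,2)C(8,0)/C(12,2) = 1/11; then P = C(8,2)/C(11,2) = 28/55
P(both orange) = 42/121 ≈ 0.3471.

42/121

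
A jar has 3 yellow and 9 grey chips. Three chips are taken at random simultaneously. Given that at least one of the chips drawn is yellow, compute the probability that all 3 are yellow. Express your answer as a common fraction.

P(all 3 yellow) = C(3,3)/C(12,3) = 1/220; P(at least one yellow) = 1 − C(9,3)/C(12,3) = 34/55.
Since 'all 3 yellow' ⊆ 'at least one yellow', P(all 3 | at least one) = 1/220 / 34/55 = 1/136 ≈ 0.0074.

1/136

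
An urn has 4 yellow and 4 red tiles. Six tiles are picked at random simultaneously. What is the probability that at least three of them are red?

Sum the hypergeometric tail for j = 3,…,4 red tiles.
Favorable = C(4,3)·C(4,3) + C(4,4)·C(4,2) = 22; total = C(8,6) = 28.
P = 22/28 = 11/14 ≈ 0.7857.

11/14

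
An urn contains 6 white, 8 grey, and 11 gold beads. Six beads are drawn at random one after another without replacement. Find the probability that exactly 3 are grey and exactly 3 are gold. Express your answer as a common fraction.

6/115

Unordered draws without replacement: count favorable combinations over C(25,6).
Favorable = C(6,0) · C(8,3) · C(11,3) = 9240; total = C(25,6) = 177100.
P = 9240/177100 = 6/115 ≈ 0.0522.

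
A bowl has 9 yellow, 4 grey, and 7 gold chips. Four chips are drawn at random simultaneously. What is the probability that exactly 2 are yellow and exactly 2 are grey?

72/1615

Unordered draws without replacement: count favorable combinations over C(20,4).
Favorable = C(9,2) · C(4,2) · C(7,0) = 216; total = C(20,4) = 4845.
P = 216/4845 = 72/1615 ≈ 0.0446.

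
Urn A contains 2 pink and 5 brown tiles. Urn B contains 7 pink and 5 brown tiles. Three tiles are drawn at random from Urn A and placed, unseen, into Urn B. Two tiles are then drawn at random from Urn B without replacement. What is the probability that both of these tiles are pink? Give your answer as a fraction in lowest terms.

Condition on how many of the transferred tiles are pink (from Urn A: 2 pink of 7; then Urn B has 15 total).
  0 pink: C(2,0)C(5,3)/C(7,3) = 2/7; then P = C(7,2)/C(15,2) = 1/5
  1 pink: C(2,1)C(5,2)/C(7,3) = 4/7; then P = C(8,2)/C(15,2) = 4/15
  2 pink: C(2,2)C(5,1)/C(7,3) = 1/7; then P = C(9,2)/C(15,2) = 12/35
P(both pink) = 38/147 ≈ 0.2585.

38/147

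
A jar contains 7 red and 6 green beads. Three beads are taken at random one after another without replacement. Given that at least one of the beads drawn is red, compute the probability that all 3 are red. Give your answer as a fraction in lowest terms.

P(all 3 red) = C(7,3)/C(13,3) = 35/286; P(at least one red) = 1 − C(6,3)/C(13,3) = 133/143.
Since 'all 3 red' ⊆ 'at least one red', P(all 3 | at least one) = 35/286 / 133/143 = 5/38 ≈ 0.1316.

5/38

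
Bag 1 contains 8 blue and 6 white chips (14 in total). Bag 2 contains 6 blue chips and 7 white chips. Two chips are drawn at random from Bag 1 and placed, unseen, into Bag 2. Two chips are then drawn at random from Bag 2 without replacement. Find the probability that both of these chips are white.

824/3185

Condition on how many of the transferred chips are white (from Bag 1: 6 white of 14; then Bag 2 has 15 total).
  0 white: C(6,0)C(8,2)/C(14,2) = 4/13; then P = C(7,2)/C(15,2) = 1/5
  1 white: C(6,1)C(8,1)/C(14,2) = 48/91; then P = C(8,2)/C(15,2) = 4/15
  2 white: C(6,2)C(8,0)/C(14,2) = 15/91; then P = C(9,2)/C(15,2) = 12/35
P(both white) = 824/3185 ≈ 0.2587.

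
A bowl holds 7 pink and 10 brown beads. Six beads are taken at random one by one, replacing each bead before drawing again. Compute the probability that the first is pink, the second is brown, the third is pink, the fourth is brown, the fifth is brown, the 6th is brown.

Multiply the conditional probability of each draw in order, with replacement (the composition resets each draw).
P = (7/17) · (10/17) · (7/17) · (10/17) · (10/17) · (10/17) = 490000/24137569 ≈ 0.0203.

490000/24137569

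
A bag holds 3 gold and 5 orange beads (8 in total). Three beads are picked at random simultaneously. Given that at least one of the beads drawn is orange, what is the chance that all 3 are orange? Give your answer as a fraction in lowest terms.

P(all 3 orange) = C(5,3)/C(8,3) = 5/28; P(at least one orange) = 1 − C(3,3)/C(8,3) = 55/56.
Since 'all 3 orange' ⊆ 'at least one orange', P(all 3 | at least one) = 5/28 / 55/56 = 2/11 ≈ 0.1818.

2/11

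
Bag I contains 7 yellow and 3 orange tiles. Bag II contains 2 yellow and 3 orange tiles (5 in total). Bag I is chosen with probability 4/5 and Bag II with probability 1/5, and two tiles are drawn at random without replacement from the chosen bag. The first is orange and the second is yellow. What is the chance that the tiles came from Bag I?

P(E | Bag I) = 7/30; P(E | Bag II) = 3/10.
P(E) = 4/5·7/30 + 1/5·3/10 = 37/150.
By Bayes' rule, P(Bag I | E) = 14/75 / 37/150 = 28/37 ≈ 0.7568.

28/37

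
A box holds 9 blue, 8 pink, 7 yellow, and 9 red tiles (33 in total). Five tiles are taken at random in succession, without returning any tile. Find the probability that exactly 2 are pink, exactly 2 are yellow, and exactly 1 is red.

Unordered draws without replacement: count favorable combinations over C(33,5).
Favorable = C(9,0) · C(8,2) · C(7,2) · C(9,1) = 5292; total = C(33,5) = 237336.
P = 5292/237336 = 441/19778 ≈ 0.0223.

441/19778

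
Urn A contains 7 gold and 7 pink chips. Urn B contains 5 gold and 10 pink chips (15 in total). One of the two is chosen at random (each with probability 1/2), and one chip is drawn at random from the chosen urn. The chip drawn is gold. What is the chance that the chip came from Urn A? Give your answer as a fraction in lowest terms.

3/5

P(gold | Urn A) = 1/2; P(gold | Urn B) = 1/3.
P(gold) = 1/2·1/2 + 1/2·1/3 = 5/12.
By Bayes' rule, P(Urn A | gold) = 1/4 / 5/12 = 3/5 ≈ 0.6000.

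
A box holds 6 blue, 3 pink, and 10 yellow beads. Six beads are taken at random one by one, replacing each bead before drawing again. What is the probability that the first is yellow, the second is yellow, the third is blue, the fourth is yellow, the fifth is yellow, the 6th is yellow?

600000/47045881

Multiply the conditional probability of each draw in order, with replacement (the composition resets each draw).
P = (10/19) · (10/19) · (6/19) · (10/19) · (10/19) · (10/19) = 600000/47045881 ≈ 0.0128.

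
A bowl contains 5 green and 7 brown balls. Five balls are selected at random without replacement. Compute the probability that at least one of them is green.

Use the complement: P(at least one green) = 1 − P(no green).
P(none) = C(7,5)/C(12,5) = 21/792.
So P = 1 − 21/792 = 257/264 ≈ 0.9735.

257/264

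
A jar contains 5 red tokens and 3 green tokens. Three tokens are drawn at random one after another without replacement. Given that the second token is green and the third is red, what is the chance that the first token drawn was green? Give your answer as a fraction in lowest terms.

1/3

P(first=green and the second token is green and the third is red) = (3/8)·(2/7)·(5/6) = 5/56.
P(E) = Σ over first color = 5/28 + 5/56 = 15/56.
By Bayes, P(first=green | E) = 5/56 / 15/56 = 1/3 ≈ 0.3333.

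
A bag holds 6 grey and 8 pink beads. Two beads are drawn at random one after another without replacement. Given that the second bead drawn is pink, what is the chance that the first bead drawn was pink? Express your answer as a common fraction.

7/13

P(first=pink and the second bead drawn is pink) = (8/14)·(7/13) = 4/13.
P(the second bead drawn is pink) = Σ over first color = 24/91 + 4/13 = 4/7.
By Bayes, P(first=pink | the second bead drawn is pink) = 4/13 / 4/7 = 7/13 ≈ 0.5385.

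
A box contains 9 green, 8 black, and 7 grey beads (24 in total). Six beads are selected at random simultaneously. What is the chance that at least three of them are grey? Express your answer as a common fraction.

Sum the hypergeometric tail for j = 3,…,6 grey beads.
Favorable = C(7,3)·C(17,3) + C(7,4)·C(17,2) + C(7,5)·C(17,1) + C(7,6)·C(17,0) = 28924; total = C(24,6) = 134596.
P = 28924/134596 = 1033/4807 ≈ 0.2149.

1033/4807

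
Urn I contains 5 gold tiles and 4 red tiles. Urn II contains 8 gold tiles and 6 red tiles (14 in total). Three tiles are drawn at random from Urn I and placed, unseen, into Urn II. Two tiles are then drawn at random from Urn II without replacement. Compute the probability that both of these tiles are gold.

253/816

Condition on how many of the transferred tiles are gold (from Urn I: 5 gold of 9; then Urn II has 17 total).
  0 gold: C(5,0)C(4,3)/C(9,3) = 1/21; then P = C(8,2)/C(17,2) = 7/34
  1 gold: C(5,1)C(4,2)/C(9,3) = 5/14; then P = C(9,2)/C(17,2) = 9/34
  2 gold: C(5,2)C(4,1)/C(9,3) = 10/21; then P = C(10,2)/C(17,2) = 45/136
  3 gold: C(5,3)C(4,0)/C(9,3) = 5/42; then P = C(11,2)/C(17,2) = 55/136
P(both gold) = 253/816 ≈ 0.3100.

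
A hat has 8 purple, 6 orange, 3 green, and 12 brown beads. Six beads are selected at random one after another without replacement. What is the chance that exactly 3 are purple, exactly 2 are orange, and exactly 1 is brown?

8/377

Unordered draws without replacement: count favorable combinations over C(29,6).
Favorable = C(8,3) · C(6,2) · C(3,0) · C(12,1) = 10080; total = C(29,6) = 475020.
P = 10080/475020 = 8/377 ≈ 0.0212.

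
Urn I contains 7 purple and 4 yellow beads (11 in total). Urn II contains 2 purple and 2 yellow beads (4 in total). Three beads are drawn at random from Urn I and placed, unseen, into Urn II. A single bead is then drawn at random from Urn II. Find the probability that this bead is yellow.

Condition on how many of the transferred beads are yellow (from Urn I: 4 yellow of 11; then Urn II has 7 total).
  0 yellow: C(4,0)C(7,3)/C(11,3) = 7/33; then P = 2/7
  1 yellow: C(4,1)C(7,2)/C(11,3) = 28/55; then P = 3/7
  2 yellow: C(4,2)C(7,1)/C(11,3) = 14/55; then P = 4/7
  3 yellow: C(4,3)C(7,0)/C(11,3) = 4/165; then P = 5/7
P(yellow from Urn II) = 34/77 ≈ 0.4416.

34/77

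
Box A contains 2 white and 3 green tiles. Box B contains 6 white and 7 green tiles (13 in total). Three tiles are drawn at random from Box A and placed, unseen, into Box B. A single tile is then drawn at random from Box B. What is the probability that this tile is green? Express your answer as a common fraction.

Condition on how many of the transferred tiles are green (from Box A: 3 green of 5; then Box B has 16 total).
  1 green: C(3,1)C(2,2)/C(5,3) = 3/10; then P = 8/16
  2 green: C(3,2)C(2,1)/C(5,3) = 3/5; then P = 9/16
  3 green: C(3,3)C(2,0)/C(5,3) = 1/10; then P = 10/16
P(green from Box B) = 11/20 ≈ 0.5500.

11/20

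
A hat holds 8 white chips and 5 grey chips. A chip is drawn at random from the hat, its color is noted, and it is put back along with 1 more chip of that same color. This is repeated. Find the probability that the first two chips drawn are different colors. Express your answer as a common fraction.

40/91

Either white then grey, or grey then white; after the first draw the total is 14.
P = (8/13)·(5/14) + (5/13)·(8/14) = 40/91 ≈ 0.4396.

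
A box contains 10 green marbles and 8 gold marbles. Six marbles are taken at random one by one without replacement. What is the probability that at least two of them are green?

Sum the hypergeometric tail for j = 2,…,6 green marbles.
Favorable = C(10,2)·C(8,4) + C(10,3)·C(8,3) + C(10,4)·C(8,2) + C(10,5)·C(8,1) + C(10,6)·C(8,0) = 17976; total = C(18,6) = 18564.
P = 17976/18564 = 214/221 ≈ 0.9683.

214/221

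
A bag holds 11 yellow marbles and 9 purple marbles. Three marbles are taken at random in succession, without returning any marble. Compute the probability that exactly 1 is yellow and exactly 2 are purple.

33/95

Unordered draws without replacement: count favorable combinations over C(20,3).
Favorable = C(11,1) · C(9,2) = 396; total = C(20,3) = 1140.
P = 396/1140 = 33/95 ≈ 0.3474.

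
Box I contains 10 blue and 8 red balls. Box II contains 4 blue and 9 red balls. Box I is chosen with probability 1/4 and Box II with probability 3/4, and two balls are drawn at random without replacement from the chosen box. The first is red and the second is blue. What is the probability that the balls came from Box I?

520/1897

P(E | Box I) = 40/153; P(E | Box II) = 3/13.
P(E) = 1/4·40/153 + 3/4·3/13 = 1897/7956.
By Bayes' rule, P(Box I | E) = 10/153 / 1897/7956 = 520/1897 ≈ 0.2741.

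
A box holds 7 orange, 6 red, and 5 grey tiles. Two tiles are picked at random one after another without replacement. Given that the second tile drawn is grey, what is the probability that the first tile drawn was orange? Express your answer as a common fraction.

P(first=orange and the second tile drawn is grey) = (7/18)·(5/17) = 35/306.
P(the second tile drawn is grey) = Σ over first color = 35/306 + 5/51 + 10/153 = 5/18.
By Bayes, P(first=orange | the second tile drawn is grey) = 35/306 / 5/18 = 7/17 ≈ 0.4118.

7/17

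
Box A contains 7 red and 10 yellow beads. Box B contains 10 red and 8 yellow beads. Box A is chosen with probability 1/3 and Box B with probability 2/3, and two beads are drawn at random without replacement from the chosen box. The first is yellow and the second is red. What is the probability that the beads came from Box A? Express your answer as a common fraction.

63/191

P(E | Box A) = 35/136; P(E | Box B) = 40/153.
P(E) = 1/3·35/136 + 2/3·40/153 = 955/3672.
By Bayes' rule, P(Box A | E) = 35/408 / 955/3672 = 63/191 ≈ 0.3298.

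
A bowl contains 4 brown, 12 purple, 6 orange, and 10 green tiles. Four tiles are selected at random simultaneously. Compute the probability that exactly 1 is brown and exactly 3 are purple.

22/899

Unordered draws without replacement: count favorable combinations over C(32,4).
Favorable = C(4,1) · C(12,3) · C(6,0) · C(10,0) = 880; total = C(32,4) = 35960.
P = 880/35960 = 22/899 ≈ 0.0245.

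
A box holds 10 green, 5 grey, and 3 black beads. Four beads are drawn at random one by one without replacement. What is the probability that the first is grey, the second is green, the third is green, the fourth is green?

Multiply the conditional probability of each draw in order, without replacement, so each draw removes one from its color and from the total.
P = (5/18) · (10/17) · (9/16) · (8/15) = 5/102 ≈ 0.0490.

5/102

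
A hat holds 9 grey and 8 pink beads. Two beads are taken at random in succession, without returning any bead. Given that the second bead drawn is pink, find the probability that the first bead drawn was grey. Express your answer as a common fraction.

9/16

P(first=grey and the second bead drawn is pink) = (9/17)·(8/16) = 9/34.
P(the second bead drawn is pink) = Σ over first color = 9/34 + 7/34 = 8/17.
By Bayes, P(first=grey | the second bead drawn is pink) = 9/34 / 8/17 = 9/16 ≈ 0.5625.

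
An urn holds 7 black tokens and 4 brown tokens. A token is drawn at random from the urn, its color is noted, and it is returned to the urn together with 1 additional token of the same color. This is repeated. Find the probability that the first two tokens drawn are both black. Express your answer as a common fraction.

After a black draw the urn holds 8 black out of 12.
P = (7/11)·(8/12) = 14/33 ≈ 0.4242.

14/33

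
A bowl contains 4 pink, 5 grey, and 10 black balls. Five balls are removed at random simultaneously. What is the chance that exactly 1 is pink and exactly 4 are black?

70/969

Unordered draws without replacement: count favorable combinations over C(19,5).
Favorable = C(4,1) · C(5,0) · C(10,4) = 840; total = C(19,5) = 11628.
P = 840/11628 = 70/969 ≈ 0.0722.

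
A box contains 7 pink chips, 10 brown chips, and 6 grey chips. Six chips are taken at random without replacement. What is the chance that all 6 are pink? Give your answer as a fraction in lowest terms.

1/14421

Unordered draws without replacement: count favorable combinations over C(23,6).
Favorable = C(7,6) · C(10,0) · C(6,0) = 7; total = C(23,6) = 100947.
P = 7/100947 = 1/14421 ≈ 0.0001.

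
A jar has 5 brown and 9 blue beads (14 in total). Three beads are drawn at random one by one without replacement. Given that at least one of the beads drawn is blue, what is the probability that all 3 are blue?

P(all 3 blue) = C(9,3)/C(14,3) = 3/13; P(at least one blue) = 1 − C(5,3)/C(14,3) = 177/182.
Since 'all 3 blue' ⊆ 'at least one blue', P(all 3 | at least one) = 3/13 / 177/182 = 14/59 ≈ 0.2373.

14/59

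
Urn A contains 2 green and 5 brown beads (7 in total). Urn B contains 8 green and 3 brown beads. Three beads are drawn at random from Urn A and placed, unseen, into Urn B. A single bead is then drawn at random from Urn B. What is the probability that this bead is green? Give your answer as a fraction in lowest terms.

31/49

Condition on how many of the transferred beads are green (from Urn A: 2 green of 7; then Urn B has 14 total).
  0 green: C(2,0)C(5,3)/C(7,3) = 2/7; then P = 8/14
  1 green: C(2,1)C(5,2)/C(7,3) = 4/7; then P = 9/14
  2 green: C(2,2)C(5,1)/C(7,3) = 1/7; then P = 10/14
P(green from Urn B) = 31/49 ≈ 0.6327.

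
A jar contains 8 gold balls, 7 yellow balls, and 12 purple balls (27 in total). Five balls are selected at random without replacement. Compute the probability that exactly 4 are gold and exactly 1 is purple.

28/2691

Unordered draws without replacement: count favorable combinations over C(27,5).
Favorable = C(8,4) · C(7,0) · C(12,1) = 840; total = C(27,5) = 80730.
P = 840/80730 = 28/2691 ≈ 0.0104.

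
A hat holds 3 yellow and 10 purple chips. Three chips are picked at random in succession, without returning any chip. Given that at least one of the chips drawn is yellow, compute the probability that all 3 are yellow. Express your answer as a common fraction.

1/166

P(all 3 yellow) = C(3,3)/C(13,3) = 1/286; P(at least one yellow) = 1 − C(10,3)/C(13,3) = 83/143.
Since 'all 3 yellow' ⊆ 'at least one yellow', P(all 3 | at least one) = 1/286 / 83/143 = 1/166 ≈ 0.0060.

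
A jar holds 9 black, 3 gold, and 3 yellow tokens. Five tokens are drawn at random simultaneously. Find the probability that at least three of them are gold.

Sum the hypergeometric tail for j = 3,…,3 gold tokens.
Favorable = C(3,3)·C(12,2) = 66; total = C(15,5) = 3003.
P = 66/3003 = 2/91 ≈ 0.0220.

2/91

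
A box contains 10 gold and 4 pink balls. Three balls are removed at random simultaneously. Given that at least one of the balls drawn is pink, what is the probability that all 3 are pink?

1/61

P(all 3 pink) = C(4,3)/C(14,3) = 1/91; P(at least one pink) = 1 − C(10,3)/C(14,3) = 61/91.
Since 'all 3 pink' ⊆ 'at least one pink', P(all 3 | at least one) = 1/91 / 61/91 = 1/61 ≈ 0.0164.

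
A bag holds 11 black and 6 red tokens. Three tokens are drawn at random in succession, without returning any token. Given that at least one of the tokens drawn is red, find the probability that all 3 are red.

P(all 3 red) = C(6,3)/C(17,3) = 1/34; P(at least one red) = 1 − C(11,3)/C(17,3) = 103/136.
Since 'all 3 red' ⊆ 'at least one red', P(all 3 | at least one) = 1/34 / 103/136 = 4/103 ≈ 0.0388.

4/103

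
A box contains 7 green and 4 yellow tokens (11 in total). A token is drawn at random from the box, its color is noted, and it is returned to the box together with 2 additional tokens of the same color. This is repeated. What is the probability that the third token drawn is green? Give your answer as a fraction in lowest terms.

Sum over the four possibilities for the first two draws (green/not-green each), tracking how the green count and total change by +2 per draw.
P(third is green) = 7/11 ≈ 0.6364. (In a Pólya urn every draw has the same marginal probability 7/11.)

7/11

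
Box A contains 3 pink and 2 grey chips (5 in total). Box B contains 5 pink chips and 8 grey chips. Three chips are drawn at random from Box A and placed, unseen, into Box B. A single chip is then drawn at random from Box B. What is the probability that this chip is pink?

Condition on how many of the transferred chips are pink (from Box A: 3 pink of 5; then Box B has 16 total).
  1 pink: C(3,1)C(2,2)/C(5,3) = 3/10; then P = 6/16
  2 pink: C(3,2)C(2,1)/C(5,3) = 3/5; then P = 7/16
  3 pink: C(3,3)C(2,0)/C(5,3) = 1/10; then P = 8/16
P(pink from Box B) = 17/40 ≈ 0.4250.

17/40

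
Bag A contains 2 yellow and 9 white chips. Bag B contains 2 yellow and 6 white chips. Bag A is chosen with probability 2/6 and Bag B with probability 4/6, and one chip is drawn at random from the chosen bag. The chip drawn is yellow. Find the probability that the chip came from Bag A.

P(yellow | Bag A) = 2/11; P(yellow | Bag B) = 1/4.
P(yellow) = 1/3·2/11 + 2/3·1/4 = 5/22.
By Bayes' rule, P(Bag A | yellow) = 2/33 / 5/22 = 4/15 ≈ 0.2667.

4/15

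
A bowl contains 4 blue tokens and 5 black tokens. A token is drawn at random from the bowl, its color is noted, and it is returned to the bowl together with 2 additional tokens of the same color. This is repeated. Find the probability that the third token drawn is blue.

Sum over the four possibilities for the first two draws (blue/not-blue each), tracking how the blue count and total change by +2 per draw.
P(third is blue) = 4/9 ≈ 0.4444. (In a Pólya urn every draw has the same marginal probability 4/9.)

4/9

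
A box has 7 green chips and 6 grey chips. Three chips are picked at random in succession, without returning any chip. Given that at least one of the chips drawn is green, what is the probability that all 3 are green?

5/38

P(all 3 green) = C(7,3)/C(13,3) = 35/286; P(at least one green) = 1 − C(6,3)/C(13,3) = 133/143.
Since 'all 3 green' ⊆ 'at least one green', P(all 3 | at least one) = 35/286 / 133/143 = 5/38 ≈ 0.1316.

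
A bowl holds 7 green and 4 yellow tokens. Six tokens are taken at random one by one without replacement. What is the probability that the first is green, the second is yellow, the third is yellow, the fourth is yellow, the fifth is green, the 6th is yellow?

Multiply the conditional probability of each draw in order, without replacement, so each draw removes one from its color and from the total.
P = (7/11) · (4/10) · (3/9) · (2/8) · (6/7) · (1/6) = 1/330 ≈ 0.0030.

1/330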